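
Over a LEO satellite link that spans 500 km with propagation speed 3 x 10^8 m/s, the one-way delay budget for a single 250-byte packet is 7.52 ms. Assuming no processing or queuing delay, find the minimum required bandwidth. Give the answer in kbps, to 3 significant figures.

L = 2000 bits.
Propagation delay = 500000 / 300000000 = 1.66667 ms.
Transmission budget = 7.52 − 1.66667 = 5.85333 ms.
R ≥ L / t_tx = 2000 bits / 0.00585333 s = 342 kbps.

342 kbps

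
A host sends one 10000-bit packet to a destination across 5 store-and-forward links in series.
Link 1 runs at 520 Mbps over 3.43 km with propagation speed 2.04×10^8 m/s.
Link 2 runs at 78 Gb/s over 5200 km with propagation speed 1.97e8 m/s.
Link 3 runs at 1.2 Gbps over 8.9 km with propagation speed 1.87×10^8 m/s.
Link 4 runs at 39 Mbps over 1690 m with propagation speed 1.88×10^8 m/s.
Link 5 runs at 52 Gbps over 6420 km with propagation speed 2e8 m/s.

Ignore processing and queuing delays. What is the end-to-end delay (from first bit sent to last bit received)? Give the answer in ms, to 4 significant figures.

Transmission delays (L/R per hop): 0.0192308, 0.000128205, 0.00833333, 0.25641, 0.000192308 ms; sum = 0.284295 ms.
Propagation delays (d/s per hop): 0.0168137, 26.3959, 0.0475936, 0.00898936, 32.1 ms; sum = 58.5693 ms.
End-to-end = 58.85 ms.

58.85 ms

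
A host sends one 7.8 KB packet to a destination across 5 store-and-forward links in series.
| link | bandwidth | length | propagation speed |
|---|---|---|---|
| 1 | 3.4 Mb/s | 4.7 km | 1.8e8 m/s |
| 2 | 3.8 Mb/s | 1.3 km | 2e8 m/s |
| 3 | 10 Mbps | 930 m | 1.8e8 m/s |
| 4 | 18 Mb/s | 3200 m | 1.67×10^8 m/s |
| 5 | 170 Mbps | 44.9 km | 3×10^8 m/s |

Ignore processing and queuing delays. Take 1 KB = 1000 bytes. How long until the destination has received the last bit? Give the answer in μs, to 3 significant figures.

45100 μs

L = 62400 bits.
Transmission delays (L/R per hop): 18352.9, 16421.1, 6240, 3466.67, 367.059 μs; sum = 44847.7 μs.
Propagation delays (d/s per hop): 26.1111, 6.5, 5.16667, 19.1617, 149.667 μs; sum = 206.606 μs.
End-to-end = 45100 μs.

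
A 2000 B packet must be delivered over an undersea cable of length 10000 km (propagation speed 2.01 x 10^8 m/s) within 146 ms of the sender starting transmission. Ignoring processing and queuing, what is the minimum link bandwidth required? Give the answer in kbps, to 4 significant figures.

166.2 kbps

L = 16000 bits.
Propagation delay = 10000000 / 2.01e+08 = 49.7512 ms.
Transmission budget = 146 − 49.7512 = 96.2488 ms.
R ≥ L / t_tx = 16000 bits / 0.0962488 s = 166.2 kbps.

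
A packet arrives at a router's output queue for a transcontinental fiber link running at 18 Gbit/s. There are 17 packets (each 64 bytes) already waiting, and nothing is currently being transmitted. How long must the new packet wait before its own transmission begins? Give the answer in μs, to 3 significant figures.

Each queued packet: L/R = 512/18000000000 = 0.0284444 μs.
17 queued → 0.483556 μs.
Queuing delay = 0.484 μs.

0.484 μs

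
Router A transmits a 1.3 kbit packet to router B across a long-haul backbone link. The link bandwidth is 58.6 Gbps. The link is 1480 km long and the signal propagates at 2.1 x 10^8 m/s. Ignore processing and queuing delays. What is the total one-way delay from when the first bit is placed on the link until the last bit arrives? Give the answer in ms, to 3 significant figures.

7.05 ms

L = 1300 bits.
Transmission delay = L/R = 1300 / 58600000000 = 2.21843e-05 ms.
Propagation delay = d/s = 1480000 m / 210000000 m/s = 7.04762 ms.
Total = 7.05 ms.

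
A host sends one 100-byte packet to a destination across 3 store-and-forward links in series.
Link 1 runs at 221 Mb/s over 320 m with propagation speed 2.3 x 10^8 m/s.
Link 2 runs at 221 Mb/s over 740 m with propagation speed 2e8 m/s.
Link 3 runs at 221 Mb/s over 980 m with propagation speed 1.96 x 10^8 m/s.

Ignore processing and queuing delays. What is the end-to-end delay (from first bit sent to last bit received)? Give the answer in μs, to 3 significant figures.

L = 100 × 8 = 800 bits.
Transmission delay per hop = L/R = 800/221000000 = 3.61991 μs; 3 hops → 10.8597 μs.
Propagation delays (d/s per hop): 1.3913, 3.7, 5 μs; sum = 10.0913 μs.
End-to-end = 21.0 μs.

21.0 μs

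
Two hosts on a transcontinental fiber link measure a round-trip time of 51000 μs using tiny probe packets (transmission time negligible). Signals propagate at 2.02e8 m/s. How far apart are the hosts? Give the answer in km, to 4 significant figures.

5151 km

One-way propagation = RTT/2 = 25500 μs.
d = s × t = 202000000 × 0.0255 = 5151 km.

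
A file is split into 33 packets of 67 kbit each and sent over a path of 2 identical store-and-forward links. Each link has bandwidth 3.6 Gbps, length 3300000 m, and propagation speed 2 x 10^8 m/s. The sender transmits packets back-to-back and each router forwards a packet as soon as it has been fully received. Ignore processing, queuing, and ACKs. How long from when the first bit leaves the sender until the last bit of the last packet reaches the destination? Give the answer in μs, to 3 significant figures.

Per-hop transmission t_tx = L/R = 67000/3600000000 = 18.6111 μs.
Per-hop propagation t_prop = 3300000/200000000 = 16500 μs.
Pipeline fill: first packet needs 2·t_tx to clear all hops; remaining 32 packets each add one t_tx.
Total = (2+33-1)·t_tx + 2·t_prop = 34·18.6111 + 2·16500 = 33600 μs.

33600 μs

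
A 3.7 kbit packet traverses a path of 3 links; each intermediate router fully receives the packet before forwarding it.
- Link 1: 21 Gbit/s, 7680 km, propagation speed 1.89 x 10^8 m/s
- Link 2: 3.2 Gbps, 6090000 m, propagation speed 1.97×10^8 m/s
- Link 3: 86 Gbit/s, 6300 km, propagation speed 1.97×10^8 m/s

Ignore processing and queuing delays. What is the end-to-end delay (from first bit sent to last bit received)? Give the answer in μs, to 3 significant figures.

L = 3700 bits.
Transmission delays (L/R per hop): 0.17619, 1.15625, 0.0430233 μs; sum = 1.37546 μs.
Propagation delays (d/s per hop): 40634.9, 30913.7, 31979.7 μs; sum = 103528 μs.
End-to-end = 104000 μs.

104000 μs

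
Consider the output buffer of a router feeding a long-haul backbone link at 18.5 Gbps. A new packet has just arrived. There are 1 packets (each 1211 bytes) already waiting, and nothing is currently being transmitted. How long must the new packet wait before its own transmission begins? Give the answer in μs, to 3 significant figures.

0.524 μs

Each queued packet: L/R = 9688/18500000000 = 0.523676 μs.
1 queued → 0.523676 μs.
Queuing delay = 0.524 μs.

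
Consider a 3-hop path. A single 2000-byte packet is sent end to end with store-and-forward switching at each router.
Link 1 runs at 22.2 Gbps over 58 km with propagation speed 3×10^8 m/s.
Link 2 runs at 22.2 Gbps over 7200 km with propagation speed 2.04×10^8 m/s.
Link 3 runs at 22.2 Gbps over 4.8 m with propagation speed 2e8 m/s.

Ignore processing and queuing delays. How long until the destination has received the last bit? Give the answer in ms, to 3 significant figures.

35.5 ms

L = 2000 × 8 = 16000 bits.
Transmission delay per hop = L/R = 16000/22200000000 = 0.000720721 ms; 3 hops → 0.00216216 ms.
Propagation delays (d/s per hop): 0.193333, 35.2941, 2.4e-05 ms; sum = 35.4875 ms.
End-to-end = 35.5 ms.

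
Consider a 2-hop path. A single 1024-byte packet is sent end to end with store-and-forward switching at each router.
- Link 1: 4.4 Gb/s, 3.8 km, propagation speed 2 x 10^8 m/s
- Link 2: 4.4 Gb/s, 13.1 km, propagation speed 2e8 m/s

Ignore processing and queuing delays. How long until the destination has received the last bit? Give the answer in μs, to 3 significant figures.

L = 1024 × 8 = 8192 bits.
Transmission delay per hop = L/R = 8192/4400000000 = 1.86182 μs; 2 hops → 3.72364 μs.
Propagation delays (d/s per hop): 19, 65.5 μs; sum = 84.5 μs.
End-to-end = 88.2 μs.

88.2 μs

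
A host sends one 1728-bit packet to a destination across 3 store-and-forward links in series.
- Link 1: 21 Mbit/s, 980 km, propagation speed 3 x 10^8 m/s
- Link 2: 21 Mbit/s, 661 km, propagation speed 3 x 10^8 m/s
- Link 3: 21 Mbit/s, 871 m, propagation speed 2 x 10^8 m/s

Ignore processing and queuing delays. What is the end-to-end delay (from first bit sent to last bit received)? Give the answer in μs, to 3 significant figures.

5720 μs

Transmission delay per hop = L/R = 1728/21000000 = 82.2857 μs; 3 hops → 246.857 μs.
Propagation delays (d/s per hop): 3266.67, 2203.33, 4.355 μs; sum = 5474.36 μs.
End-to-end = 5720 μs.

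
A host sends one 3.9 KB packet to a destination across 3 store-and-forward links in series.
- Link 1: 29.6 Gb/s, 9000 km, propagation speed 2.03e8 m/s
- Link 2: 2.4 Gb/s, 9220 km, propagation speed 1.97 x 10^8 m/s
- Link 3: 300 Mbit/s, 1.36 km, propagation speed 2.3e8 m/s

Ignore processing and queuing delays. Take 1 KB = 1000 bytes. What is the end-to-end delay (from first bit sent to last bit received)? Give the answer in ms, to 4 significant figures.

L = 31200 bits.
Transmission delays (L/R per hop): 0.00105405, 0.013, 0.104 ms; sum = 0.118054 ms.
Propagation delays (d/s per hop): 44.335, 46.802, 0.00591304 ms; sum = 91.1429 ms.
End-to-end = 91.26 ms.

91.26 ms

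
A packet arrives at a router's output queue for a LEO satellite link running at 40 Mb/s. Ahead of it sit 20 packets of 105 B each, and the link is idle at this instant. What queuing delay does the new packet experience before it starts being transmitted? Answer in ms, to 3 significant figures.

0.420 ms

Each queued packet: L/R = 840/40000000 = 0.021 ms.
20 queued → 0.42 ms.
Queuing delay = 0.420 ms.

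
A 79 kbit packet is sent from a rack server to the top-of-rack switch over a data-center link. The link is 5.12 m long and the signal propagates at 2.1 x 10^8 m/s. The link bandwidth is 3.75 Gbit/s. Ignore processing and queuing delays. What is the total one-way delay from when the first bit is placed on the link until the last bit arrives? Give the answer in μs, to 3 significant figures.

21.1 μs

L = 79000 bits.
Transmission delay = L/R = 79000 / 3750000000 = 21.0667 μs.
Propagation delay = d/s = 5.12 m / 210000000 m/s = 0.024381 μs.
Total = 21.1 μs.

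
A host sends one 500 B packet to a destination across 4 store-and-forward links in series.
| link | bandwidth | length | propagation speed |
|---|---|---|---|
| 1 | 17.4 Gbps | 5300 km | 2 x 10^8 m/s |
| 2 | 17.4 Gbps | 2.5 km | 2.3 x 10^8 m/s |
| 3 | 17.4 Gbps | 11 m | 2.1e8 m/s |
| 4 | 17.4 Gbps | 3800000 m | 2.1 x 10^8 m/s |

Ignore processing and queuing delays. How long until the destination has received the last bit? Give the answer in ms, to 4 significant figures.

44.61 ms

L = 500 × 8 = 4000 bits.
Transmission delay per hop = L/R = 4000/17400000000 = 0.000229885 ms; 4 hops → 0.00091954 ms.
Propagation delays (d/s per hop): 26.5, 0.0108696, 5.2381e-05, 18.0952 ms; sum = 44.6062 ms.
End-to-end = 44.61 ms.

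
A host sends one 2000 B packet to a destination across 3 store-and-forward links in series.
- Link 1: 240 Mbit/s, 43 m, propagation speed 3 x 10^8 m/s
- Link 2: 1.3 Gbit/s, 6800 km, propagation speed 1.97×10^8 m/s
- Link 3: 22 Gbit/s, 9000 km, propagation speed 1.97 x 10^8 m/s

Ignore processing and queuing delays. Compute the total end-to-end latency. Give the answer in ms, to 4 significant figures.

80.28 ms

L = 2000 × 8 = 16000 bits.
Transmission delays (L/R per hop): 0.0666667, 0.0123077, 0.000727273 ms; sum = 0.0797016 ms.
Propagation delays (d/s per hop): 0.000143333, 34.5178, 45.6853 ms; sum = 80.2032 ms.
End-to-end = 80.28 ms.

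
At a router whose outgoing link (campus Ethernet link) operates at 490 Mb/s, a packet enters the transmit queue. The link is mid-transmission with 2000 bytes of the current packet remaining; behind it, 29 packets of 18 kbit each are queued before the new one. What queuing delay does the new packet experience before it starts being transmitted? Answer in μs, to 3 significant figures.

Each queued packet: L/R = 18000/490000000 = 36.7347 μs.
29 queued → 1065.31 μs.
Plus remaining 16000 bits of current packet: 32.6531 μs.
Queuing delay = 1100 μs.

1100 μs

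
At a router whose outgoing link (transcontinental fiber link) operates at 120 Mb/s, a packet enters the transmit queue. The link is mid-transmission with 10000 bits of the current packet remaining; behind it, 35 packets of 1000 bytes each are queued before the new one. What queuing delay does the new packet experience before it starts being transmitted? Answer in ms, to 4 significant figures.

2.417 ms

Each queued packet: L/R = 8000/120000000 = 0.0666667 ms.
35 queued → 2.33333 ms.
Plus remaining 10000 bits of current packet: 0.0833333 ms.
Queuing delay = 2.417 ms.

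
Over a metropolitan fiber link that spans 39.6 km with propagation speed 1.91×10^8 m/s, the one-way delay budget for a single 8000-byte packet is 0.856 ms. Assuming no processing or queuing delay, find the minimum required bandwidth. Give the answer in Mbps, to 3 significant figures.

L = 64000 bits.
Propagation delay = 39600 / 191000000 = 0.20733 ms.
Transmission budget = 0.856 − 0.20733 = 0.64867 ms.
R ≥ L / t_tx = 64000 bits / 0.00064867 s = 98.7 Mbps.

98.7 Mbps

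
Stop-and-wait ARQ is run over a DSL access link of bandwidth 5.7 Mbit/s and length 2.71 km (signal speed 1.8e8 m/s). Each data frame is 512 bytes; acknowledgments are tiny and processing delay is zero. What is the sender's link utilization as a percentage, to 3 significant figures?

96.0 %

t_tx = L/R = 4096/5700000 = 0.000718596 s.
t_prop = 2710/180000000 = 1.50556e-05 s; RTT = 3.01111e-05 s.
Cycle = t_tx + RTT = 0.000748708 s.
Utilization = t_tx / cycle = 0.000718596/0.000748708 = 96.0 %.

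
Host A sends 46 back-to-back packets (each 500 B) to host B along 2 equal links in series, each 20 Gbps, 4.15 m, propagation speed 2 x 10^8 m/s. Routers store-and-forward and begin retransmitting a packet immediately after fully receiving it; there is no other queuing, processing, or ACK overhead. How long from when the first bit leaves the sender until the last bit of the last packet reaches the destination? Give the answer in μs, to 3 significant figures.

Per-hop transmission t_tx = L/R = 4000/20000000000 = 0.2 μs.
Per-hop propagation t_prop = 4.15/200000000 = 0.02075 μs.
Pipeline fill: first packet needs 2·t_tx to clear all hops; remaining 45 packets each add one t_tx.
Total = (2+46-1)·t_tx + 2·t_prop = 47·0.2 + 2·0.02075 = 9.44 μs.

9.44 μs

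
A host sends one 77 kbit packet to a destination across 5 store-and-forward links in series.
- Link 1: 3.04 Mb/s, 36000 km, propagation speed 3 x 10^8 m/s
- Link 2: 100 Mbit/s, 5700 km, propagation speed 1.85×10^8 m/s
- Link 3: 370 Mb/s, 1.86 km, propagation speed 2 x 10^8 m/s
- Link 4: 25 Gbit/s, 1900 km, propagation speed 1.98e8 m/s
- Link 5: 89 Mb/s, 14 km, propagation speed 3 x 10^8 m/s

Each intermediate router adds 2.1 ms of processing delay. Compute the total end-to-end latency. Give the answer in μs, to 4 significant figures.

196000 μs

L = 77000 bits.
Transmission delays (L/R per hop): 25328.9, 770, 208.108, 3.08, 865.169 μs; sum = 27175.3 μs.
Propagation delays (d/s per hop): 120000, 30810.8, 9.3, 9595.96, 46.6667 μs; sum = 160463 μs.
Processing at 4 router(s): 4 × 2.1 ms = 8400 μs.
End-to-end = 196000 μs.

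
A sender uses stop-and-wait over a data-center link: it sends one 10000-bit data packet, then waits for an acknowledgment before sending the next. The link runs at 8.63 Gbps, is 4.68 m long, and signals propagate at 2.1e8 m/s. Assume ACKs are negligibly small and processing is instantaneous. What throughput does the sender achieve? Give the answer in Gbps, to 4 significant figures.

t_tx = L/R = 10000/8630000000 = 1.15875e-06 s.
t_prop = 4.68/210000000 = 2.22857e-08 s; RTT = 4.45714e-08 s.
Cycle = t_tx + RTT = 1.20332e-06 s.
Throughput = L / cycle = 10000 / 1.20332e-06 = 8.310 Gbps.

8.310 Gbps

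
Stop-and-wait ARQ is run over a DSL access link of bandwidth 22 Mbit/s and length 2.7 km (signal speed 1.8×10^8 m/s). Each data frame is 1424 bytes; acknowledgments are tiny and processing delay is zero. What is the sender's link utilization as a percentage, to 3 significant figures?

94.5 %

t_tx = L/R = 11392/22000000 = 0.000517818 s.
t_prop = 2700/180000000 = 1.5e-05 s; RTT = 3e-05 s.
Cycle = t_tx + RTT = 0.000547818 s.
Utilization = t_tx / cycle = 0.000517818/0.000547818 = 94.5 %.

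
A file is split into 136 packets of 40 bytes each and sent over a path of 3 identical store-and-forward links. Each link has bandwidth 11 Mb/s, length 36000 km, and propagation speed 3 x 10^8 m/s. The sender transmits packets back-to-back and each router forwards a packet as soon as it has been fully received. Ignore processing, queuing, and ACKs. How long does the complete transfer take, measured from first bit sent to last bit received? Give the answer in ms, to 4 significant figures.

Per-hop transmission t_tx = L/R = 320/11000000 = 0.0290909 ms.
Per-hop propagation t_prop = 36000000/300000000 = 120 ms.
Pipeline fill: first packet needs 3·t_tx to clear all hops; remaining 135 packets each add one t_tx.
Total = (3+136-1)·t_tx + 3·t_prop = 138·0.0290909 + 3·120 = 364.0 ms.

364.0 ms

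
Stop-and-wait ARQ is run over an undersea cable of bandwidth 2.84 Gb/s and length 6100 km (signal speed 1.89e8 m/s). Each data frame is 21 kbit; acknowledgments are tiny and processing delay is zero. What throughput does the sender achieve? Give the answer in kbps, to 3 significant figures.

325 kbps

t_tx = L/R = 21000/2840000000 = 7.39437e-06 s.
t_prop = 6100000/189000000 = 0.0322751 s; RTT = 0.0645503 s.
Cycle = t_tx + RTT = 0.0645577 s.
Throughput = L / cycle = 21000 / 0.0645577 = 325 kbps.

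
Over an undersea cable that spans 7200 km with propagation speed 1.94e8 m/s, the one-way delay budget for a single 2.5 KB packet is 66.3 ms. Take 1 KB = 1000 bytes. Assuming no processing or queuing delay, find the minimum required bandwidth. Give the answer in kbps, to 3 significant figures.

685 kbps

L = 20000 bits.
Propagation delay = 7200000 / 194000000 = 37.1134 ms.
Transmission budget = 66.3 − 37.1134 = 29.1866 ms.
R ≥ L / t_tx = 20000 bits / 0.0291866 s = 685 kbps.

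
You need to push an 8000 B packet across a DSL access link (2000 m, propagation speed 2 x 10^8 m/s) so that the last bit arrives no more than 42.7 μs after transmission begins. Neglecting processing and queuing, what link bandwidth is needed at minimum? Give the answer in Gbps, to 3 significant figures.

1.96 Gbps

L = 64000 bits.
Propagation delay = 2000 / 200000000 = 10 μs.
Transmission budget = 42.7 − 10 = 32.7 μs.
R ≥ L / t_tx = 64000 bits / 3.27e-05 s = 1.96 Gbps.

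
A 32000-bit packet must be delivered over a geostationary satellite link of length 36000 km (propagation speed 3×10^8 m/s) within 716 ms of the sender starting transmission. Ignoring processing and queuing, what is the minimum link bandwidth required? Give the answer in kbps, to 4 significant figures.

Propagation delay = 36000000 / 300000000 = 120 ms.
Transmission budget = 716 − 120 = 596 ms.
R ≥ L / t_tx = 32000 bits / 0.596 s = 53.69 kbps.

53.69 kbps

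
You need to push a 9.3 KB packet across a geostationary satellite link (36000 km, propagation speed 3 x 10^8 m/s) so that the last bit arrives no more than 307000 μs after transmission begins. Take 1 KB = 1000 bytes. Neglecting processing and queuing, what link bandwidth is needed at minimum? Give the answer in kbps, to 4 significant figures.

397.9 kbps

L = 74400 bits.
Propagation delay = 36000000 / 300000000 = 120000 μs.
Transmission budget = 307000 − 120000 = 187000 μs.
R ≥ L / t_tx = 74400 bits / 0.187 s = 397.9 kbps.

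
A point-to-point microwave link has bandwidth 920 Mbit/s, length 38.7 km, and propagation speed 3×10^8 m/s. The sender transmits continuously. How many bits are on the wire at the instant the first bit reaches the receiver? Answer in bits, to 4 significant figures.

118700 bits

Propagation delay = 38700 / 300000000 = 0.000129 s.
BDP = R × t_prop = 920000000 × 0.000129 = 118680 bits.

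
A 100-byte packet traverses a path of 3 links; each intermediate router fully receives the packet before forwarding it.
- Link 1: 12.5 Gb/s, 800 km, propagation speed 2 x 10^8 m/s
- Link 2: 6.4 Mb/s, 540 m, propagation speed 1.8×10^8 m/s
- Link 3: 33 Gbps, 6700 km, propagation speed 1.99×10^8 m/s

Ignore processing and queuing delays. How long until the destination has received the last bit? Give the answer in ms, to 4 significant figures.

L = 100 × 8 = 800 bits.
Transmission delays (L/R per hop): 6.4e-05, 0.125, 2.42424e-05 ms; sum = 0.125088 ms.
Propagation delays (d/s per hop): 4, 0.003, 33.6683 ms; sum = 37.6713 ms.
End-to-end = 37.80 ms.

37.80 ms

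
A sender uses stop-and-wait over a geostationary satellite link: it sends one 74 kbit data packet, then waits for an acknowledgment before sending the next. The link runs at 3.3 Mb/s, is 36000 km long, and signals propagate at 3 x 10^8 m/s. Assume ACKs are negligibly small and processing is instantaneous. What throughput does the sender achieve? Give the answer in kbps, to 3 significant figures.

282 kbps

t_tx = L/R = 74000/3300000 = 0.0224242 s.
t_prop = 36000000/300000000 = 0.12 s; RTT = 0.24 s.
Cycle = t_tx + RTT = 0.262424 s.
Throughput = L / cycle = 74000 / 0.262424 = 282 kbps.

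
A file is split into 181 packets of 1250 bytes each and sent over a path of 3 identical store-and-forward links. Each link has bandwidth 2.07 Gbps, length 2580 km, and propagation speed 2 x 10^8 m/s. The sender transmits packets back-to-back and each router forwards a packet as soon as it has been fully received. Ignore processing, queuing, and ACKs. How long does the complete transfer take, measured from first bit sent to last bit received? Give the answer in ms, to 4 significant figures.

39.58 ms

Per-hop transmission t_tx = L/R = 10000/2.07e+09 = 0.00483092 ms.
Per-hop propagation t_prop = 2580000/200000000 = 12.9 ms.
Pipeline fill: first packet needs 3·t_tx to clear all hops; remaining 180 packets each add one t_tx.
Total = (3+181-1)·t_tx + 3·t_prop = 183·0.00483092 + 3·12.9 = 39.58 ms.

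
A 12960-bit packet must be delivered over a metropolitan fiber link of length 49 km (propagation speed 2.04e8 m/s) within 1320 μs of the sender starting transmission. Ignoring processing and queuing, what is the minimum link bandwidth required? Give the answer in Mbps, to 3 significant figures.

Propagation delay = 49000 / 204000000 = 240.196 μs.
Transmission budget = 1320 − 240.196 = 1079.8 μs.
R ≥ L / t_tx = 12960 bits / 0.0010798 s = 12.0 Mbps.

12.0 Mbps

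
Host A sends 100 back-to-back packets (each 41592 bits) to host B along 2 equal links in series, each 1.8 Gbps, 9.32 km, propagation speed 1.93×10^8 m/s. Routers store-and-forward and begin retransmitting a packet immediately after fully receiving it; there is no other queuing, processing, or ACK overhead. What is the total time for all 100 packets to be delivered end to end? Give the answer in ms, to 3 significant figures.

Per-hop transmission t_tx = L/R = 41592/1800000000 = 0.0231067 ms.
Per-hop propagation t_prop = 9320/193000000 = 0.0482902 ms.
Pipeline fill: first packet needs 2·t_tx to clear all hops; remaining 99 packets each add one t_tx.
Total = (2+100-1)·t_tx + 2·t_prop = 101·0.0231067 + 2·0.0482902 = 2.43 ms.

2.43 ms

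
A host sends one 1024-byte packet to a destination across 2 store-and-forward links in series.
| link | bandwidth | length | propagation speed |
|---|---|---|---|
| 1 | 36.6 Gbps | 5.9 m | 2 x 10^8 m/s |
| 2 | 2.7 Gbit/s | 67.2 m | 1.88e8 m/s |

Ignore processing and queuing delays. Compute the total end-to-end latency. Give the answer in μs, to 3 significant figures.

3.64 μs

L = 1024 × 8 = 8192 bits.
Transmission delays (L/R per hop): 0.223825, 3.03407 μs; sum = 3.2579 μs.
Propagation delays (d/s per hop): 0.0295, 0.357447 μs; sum = 0.386947 μs.
End-to-end = 3.64 μs.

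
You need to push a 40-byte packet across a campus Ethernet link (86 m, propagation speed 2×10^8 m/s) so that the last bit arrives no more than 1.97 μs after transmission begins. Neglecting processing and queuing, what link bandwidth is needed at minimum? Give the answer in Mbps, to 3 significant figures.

208 Mbps

L = 320 bits.
Propagation delay = 86 / 200000000 = 0.43 μs.
Transmission budget = 1.97 − 0.43 = 1.54 μs.
R ≥ L / t_tx = 320 bits / 1.54e-06 s = 208 Mbps.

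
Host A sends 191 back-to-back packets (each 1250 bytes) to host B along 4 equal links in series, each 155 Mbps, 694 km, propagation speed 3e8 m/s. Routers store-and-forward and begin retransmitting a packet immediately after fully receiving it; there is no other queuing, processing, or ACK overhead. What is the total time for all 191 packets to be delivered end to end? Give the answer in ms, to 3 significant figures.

21.8 ms

Per-hop transmission t_tx = L/R = 10000/155000000 = 0.0645161 ms.
Per-hop propagation t_prop = 694000/300000000 = 2.31333 ms.
Pipeline fill: first packet needs 4·t_tx to clear all hops; remaining 190 packets each add one t_tx.
Total = (4+191-1)·t_tx + 4·t_prop = 194·0.0645161 + 4·2.31333 = 21.8 ms.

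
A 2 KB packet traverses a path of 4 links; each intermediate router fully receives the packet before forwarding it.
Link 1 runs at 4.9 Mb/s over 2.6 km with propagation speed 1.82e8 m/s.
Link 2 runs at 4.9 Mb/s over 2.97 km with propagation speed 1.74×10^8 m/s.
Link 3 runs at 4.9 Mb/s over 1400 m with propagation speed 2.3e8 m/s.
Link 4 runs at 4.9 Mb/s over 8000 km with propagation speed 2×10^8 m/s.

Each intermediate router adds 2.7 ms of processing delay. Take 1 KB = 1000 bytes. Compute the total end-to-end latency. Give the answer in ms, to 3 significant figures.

L = 16000 bits.
Transmission delay per hop = L/R = 16000/4900000 = 3.26531 ms; 4 hops → 13.0612 ms.
Propagation delays (d/s per hop): 0.0142857, 0.017069, 0.00608696, 40 ms; sum = 40.0374 ms.
Processing at 3 router(s): 3 × 2.7 ms = 8.1 ms.
End-to-end = 61.2 ms.

61.2 ms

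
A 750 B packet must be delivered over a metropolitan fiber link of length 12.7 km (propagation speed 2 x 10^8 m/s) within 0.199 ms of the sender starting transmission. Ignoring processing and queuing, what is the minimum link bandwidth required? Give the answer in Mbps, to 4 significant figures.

L = 6000 bits.
Propagation delay = 12700 / 200000000 = 0.0635 ms.
Transmission budget = 0.199 − 0.0635 = 0.1355 ms.
R ≥ L / t_tx = 6000 bits / 0.0001355 s = 44.28 Mbps.

44.28 Mbps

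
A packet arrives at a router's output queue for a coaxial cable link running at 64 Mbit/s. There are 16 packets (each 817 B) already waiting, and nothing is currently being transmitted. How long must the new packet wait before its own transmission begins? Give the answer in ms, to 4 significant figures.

1.634 ms

Each queued packet: L/R = 6536/64000000 = 0.102125 ms.
16 queued → 1.634 ms.
Queuing delay = 1.634 ms.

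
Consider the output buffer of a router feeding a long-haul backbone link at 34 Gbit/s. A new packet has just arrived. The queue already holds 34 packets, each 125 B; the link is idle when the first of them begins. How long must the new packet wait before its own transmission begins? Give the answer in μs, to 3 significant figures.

1.00 μs

Each queued packet: L/R = 1000/34000000000 = 0.0294118 μs.
34 queued → 1 μs.
Queuing delay = 1.00 μs.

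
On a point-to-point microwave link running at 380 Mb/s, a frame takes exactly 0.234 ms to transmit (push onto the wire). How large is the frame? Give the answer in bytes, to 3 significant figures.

11100 bytes

L = R × t_tx = 380000000 b/s × 0.000234 s = 88920 bits.
In bytes: 88920 / 8 = 11100 bytes.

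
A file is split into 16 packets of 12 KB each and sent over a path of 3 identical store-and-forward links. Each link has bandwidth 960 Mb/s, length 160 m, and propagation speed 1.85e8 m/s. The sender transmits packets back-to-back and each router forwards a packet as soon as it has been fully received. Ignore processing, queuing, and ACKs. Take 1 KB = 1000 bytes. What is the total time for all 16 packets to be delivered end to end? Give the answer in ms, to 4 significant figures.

1.803 ms

Per-hop transmission t_tx = L/R = 96000/960000000 = 0.1 ms.
Per-hop propagation t_prop = 160/185000000 = 0.000864865 ms.
Pipeline fill: first packet needs 3·t_tx to clear all hops; remaining 15 packets each add one t_tx.
Total = (3+16-1)·t_tx + 3·t_prop = 18·0.1 + 3·0.000864865 = 1.803 ms.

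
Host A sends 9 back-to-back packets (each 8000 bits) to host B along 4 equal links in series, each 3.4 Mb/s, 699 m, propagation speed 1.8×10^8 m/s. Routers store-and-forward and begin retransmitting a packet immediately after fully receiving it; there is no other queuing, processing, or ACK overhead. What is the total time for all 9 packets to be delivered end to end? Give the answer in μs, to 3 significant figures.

28300 μs

Per-hop transmission t_tx = L/R = 8000/3400000 = 2352.94 μs.
Per-hop propagation t_prop = 699/180000000 = 3.88333 μs.
Pipeline fill: first packet needs 4·t_tx to clear all hops; remaining 8 packets each add one t_tx.
Total = (4+9-1)·t_tx + 4·t_prop = 12·2352.94 + 4·3.88333 = 28300 μs.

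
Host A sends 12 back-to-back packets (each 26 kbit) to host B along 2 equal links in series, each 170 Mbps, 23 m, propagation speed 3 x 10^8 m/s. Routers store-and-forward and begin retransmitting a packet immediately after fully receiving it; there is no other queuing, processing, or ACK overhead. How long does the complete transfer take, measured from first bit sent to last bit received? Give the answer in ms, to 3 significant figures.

1.99 ms

Per-hop transmission t_tx = L/R = 26000/170000000 = 0.152941 ms.
Per-hop propagation t_prop = 23/300000000 = 7.66667e-05 ms.
Pipeline fill: first packet needs 2·t_tx to clear all hops; remaining 11 packets each add one t_tx.
Total = (2+12-1)·t_tx + 2·t_prop = 13·0.152941 + 2·7.66667e-05 = 1.99 ms.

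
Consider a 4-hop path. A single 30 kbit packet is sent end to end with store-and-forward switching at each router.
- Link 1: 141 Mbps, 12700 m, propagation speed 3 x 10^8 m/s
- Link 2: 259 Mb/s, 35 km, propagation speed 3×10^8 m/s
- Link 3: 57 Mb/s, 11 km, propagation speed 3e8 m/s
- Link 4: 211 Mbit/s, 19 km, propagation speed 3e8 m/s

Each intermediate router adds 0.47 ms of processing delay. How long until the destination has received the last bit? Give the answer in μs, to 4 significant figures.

L = 30000 bits.
Transmission delays (L/R per hop): 212.766, 115.83, 526.316, 142.18 μs; sum = 997.092 μs.
Propagation delays (d/s per hop): 42.3333, 116.667, 36.6667, 63.3333 μs; sum = 259 μs.
Processing at 3 router(s): 3 × 0.47 ms = 1410 μs.
End-to-end = 2666 μs.

2666 μs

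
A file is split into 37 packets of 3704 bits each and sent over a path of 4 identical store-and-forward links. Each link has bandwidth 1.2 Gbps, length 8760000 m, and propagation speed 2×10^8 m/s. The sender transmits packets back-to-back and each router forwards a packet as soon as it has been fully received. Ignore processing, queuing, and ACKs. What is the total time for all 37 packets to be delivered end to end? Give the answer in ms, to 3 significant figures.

175 ms

Per-hop transmission t_tx = L/R = 3704/1200000000 = 0.00308667 ms.
Per-hop propagation t_prop = 8760000/200000000 = 43.8 ms.
Pipeline fill: first packet needs 4·t_tx to clear all hops; remaining 36 packets each add one t_tx.
Total = (4+37-1)·t_tx + 4·t_prop = 40·0.00308667 + 4·43.8 = 175 ms.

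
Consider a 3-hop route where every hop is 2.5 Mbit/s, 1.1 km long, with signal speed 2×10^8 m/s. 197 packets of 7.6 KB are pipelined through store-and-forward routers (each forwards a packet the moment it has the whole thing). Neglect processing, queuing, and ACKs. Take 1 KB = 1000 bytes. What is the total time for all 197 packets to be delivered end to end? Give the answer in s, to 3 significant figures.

Per-hop transmission t_tx = L/R = 60800/2500000 = 0.02432 s.
Per-hop propagation t_prop = 1100/200000000 = 5.5e-06 s.
Pipeline fill: first packet needs 3·t_tx to clear all hops; remaining 196 packets each add one t_tx.
Total = (3+197-1)·t_tx + 3·t_prop = 199·0.02432 + 3·5.5e-06 = 4.84 s.

4.84 s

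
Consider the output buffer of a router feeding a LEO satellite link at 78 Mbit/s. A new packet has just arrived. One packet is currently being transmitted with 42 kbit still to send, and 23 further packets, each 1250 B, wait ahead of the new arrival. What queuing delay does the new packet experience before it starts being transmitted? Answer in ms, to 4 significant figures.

3.487 ms

Each queued packet: L/R = 10000/78000000 = 0.128205 ms.
23 queued → 2.94872 ms.
Plus remaining 42000 bits of current packet: 0.538462 ms.
Queuing delay = 3.487 ms.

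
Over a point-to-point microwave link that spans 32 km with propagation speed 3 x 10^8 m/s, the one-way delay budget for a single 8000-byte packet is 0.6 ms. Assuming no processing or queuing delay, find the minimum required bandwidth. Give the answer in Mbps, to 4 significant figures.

L = 64000 bits.
Propagation delay = 32000 / 300000000 = 0.106667 ms.
Transmission budget = 0.6 − 0.106667 = 0.493333 ms.
R ≥ L / t_tx = 64000 bits / 0.000493333 s = 129.7 Mbps.

129.7 Mbps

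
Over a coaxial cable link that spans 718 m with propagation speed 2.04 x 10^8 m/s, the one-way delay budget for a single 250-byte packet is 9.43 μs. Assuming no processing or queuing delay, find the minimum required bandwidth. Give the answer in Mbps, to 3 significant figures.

338 Mbps

L = 2000 bits.
Propagation delay = 718 / 204000000 = 3.51961 μs.
Transmission budget = 9.43 − 3.51961 = 5.91039 μs.
R ≥ L / t_tx = 2000 bits / 5.91039e-06 s = 338 Mbps.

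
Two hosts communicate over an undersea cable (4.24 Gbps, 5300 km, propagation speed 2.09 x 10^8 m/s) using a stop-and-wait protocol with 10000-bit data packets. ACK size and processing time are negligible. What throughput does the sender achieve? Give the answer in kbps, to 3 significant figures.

t_tx = L/R = 10000/4240000000 = 2.35849e-06 s.
t_prop = 5300000/209000000 = 0.0253589 s; RTT = 0.0507177 s.
Cycle = t_tx + RTT = 0.0507201 s.
Throughput = L / cycle = 10000 / 0.0507201 = 197 kbps.

197 kbps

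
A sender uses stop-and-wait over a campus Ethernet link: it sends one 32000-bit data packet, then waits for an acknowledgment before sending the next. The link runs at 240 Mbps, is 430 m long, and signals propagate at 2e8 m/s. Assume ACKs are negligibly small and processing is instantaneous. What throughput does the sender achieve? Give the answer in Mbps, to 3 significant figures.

233 Mbps

t_tx = L/R = 32000/240000000 = 0.000133333 s.
t_prop = 430/200000000 = 2.15e-06 s; RTT = 4.3e-06 s.
Cycle = t_tx + RTT = 0.000137633 s.
Throughput = L / cycle = 32000 / 0.000137633 = 233 Mbps.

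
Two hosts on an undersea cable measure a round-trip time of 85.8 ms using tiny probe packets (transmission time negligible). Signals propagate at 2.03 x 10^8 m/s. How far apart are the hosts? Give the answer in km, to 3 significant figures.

8710 km

One-way propagation = RTT/2 = 42.9 ms.
d = s × t = 2.03e+08 × 0.0429 = 8710 km.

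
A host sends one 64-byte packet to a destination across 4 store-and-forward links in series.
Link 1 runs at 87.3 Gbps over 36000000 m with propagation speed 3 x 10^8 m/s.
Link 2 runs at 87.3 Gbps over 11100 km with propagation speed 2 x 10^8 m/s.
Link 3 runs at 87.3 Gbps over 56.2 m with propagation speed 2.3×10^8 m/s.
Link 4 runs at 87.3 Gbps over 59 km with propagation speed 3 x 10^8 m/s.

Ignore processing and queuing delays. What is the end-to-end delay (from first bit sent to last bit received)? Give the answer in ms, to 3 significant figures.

176 ms

L = 64 × 8 = 512 bits.
Transmission delay per hop = L/R = 512/87300000000 = 5.86483e-06 ms; 4 hops → 2.34593e-05 ms.
Propagation delays (d/s per hop): 120, 55.5, 0.000244348, 0.196667 ms; sum = 175.697 ms.
End-to-end = 176 ms.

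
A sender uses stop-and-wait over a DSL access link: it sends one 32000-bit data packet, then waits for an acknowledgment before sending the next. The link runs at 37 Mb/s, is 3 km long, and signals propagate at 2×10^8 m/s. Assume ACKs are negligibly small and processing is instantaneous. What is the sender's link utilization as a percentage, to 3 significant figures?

t_tx = L/R = 32000/37000000 = 0.000864865 s.
t_prop = 3000/200000000 = 1.5e-05 s; RTT = 3e-05 s.
Cycle = t_tx + RTT = 0.000894865 s.
Utilization = t_tx / cycle = 0.000864865/0.000894865 = 96.6 %.

96.6 %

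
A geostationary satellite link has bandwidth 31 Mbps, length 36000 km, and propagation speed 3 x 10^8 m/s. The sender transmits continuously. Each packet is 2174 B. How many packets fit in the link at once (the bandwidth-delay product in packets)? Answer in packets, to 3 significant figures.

214 packets

Propagation delay = 36000000 / 300000000 = 0.12 s.
BDP = R × t_prop = 31000000 × 0.12 = 3720000 bits.
In packets of 17392 bits: 214 packets.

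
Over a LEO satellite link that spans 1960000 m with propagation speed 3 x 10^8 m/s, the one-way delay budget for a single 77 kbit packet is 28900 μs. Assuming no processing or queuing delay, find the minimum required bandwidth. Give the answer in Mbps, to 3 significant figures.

Propagation delay = 1960000 / 300000000 = 6533.33 μs.
Transmission budget = 28900 − 6533.33 = 22366.7 μs.
R ≥ L / t_tx = 77000 bits / 0.0223667 s = 3.44 Mbps.

3.44 Mbps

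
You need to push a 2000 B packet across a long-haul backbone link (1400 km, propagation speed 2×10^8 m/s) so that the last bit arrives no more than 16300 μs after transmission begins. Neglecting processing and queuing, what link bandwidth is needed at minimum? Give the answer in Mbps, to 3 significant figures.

1.72 Mbps

L = 16000 bits.
Propagation delay = 1400000 / 200000000 = 7000 μs.
Transmission budget = 16300 − 7000 = 9300 μs.
R ≥ L / t_tx = 16000 bits / 0.0093 s = 1.72 Mbps.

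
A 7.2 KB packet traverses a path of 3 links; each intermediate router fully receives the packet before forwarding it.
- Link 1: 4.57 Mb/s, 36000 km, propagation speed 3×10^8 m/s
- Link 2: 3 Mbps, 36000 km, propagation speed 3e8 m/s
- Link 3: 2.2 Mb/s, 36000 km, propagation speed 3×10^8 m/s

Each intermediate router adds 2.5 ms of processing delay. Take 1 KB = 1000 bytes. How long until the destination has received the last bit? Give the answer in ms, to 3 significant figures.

L = 57600 bits.
Transmission delays (L/R per hop): 12.6039, 19.2, 26.1818 ms; sum = 57.9858 ms.
Propagation delays (d/s per hop): 120, 120, 120 ms; sum = 360 ms.
Processing at 2 router(s): 2 × 2.5 ms = 5 ms.
End-to-end = 423 ms.

423 ms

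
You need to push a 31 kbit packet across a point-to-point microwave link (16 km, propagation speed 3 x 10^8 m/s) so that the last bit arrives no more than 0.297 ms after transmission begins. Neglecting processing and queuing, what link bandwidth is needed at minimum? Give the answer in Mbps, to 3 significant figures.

Propagation delay = 16000 / 300000000 = 0.0533333 ms.
Transmission budget = 0.297 − 0.0533333 = 0.243667 ms.
R ≥ L / t_tx = 31000 bits / 0.000243667 s = 127 Mbps.

127 Mbps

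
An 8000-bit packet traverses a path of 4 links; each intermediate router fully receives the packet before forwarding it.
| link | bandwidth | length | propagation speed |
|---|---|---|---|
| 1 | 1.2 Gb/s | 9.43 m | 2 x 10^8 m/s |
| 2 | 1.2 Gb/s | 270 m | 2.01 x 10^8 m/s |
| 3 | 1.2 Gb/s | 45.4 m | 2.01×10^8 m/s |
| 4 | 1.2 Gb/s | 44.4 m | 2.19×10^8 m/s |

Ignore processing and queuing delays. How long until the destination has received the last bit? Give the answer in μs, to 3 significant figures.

28.5 μs

Transmission delay per hop = L/R = 8000/1200000000 = 6.66667 μs; 4 hops → 26.6667 μs.
Propagation delays (d/s per hop): 0.04715, 1.34328, 0.225871, 0.20274 μs; sum = 1.81904 μs.
End-to-end = 28.5 μs.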